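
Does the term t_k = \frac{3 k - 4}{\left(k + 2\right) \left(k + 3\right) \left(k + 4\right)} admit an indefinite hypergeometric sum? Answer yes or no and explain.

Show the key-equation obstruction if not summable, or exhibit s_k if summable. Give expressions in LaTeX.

Yes. s_k = \frac{k \left(k - 13\right)}{6 \left(k + 2\right) \left(k + 3\right)}.

r(k) = (k + 2)*(3*k - 1)/((k + 5)*(3*k - 4)) after simplifying.
Take A(k)=k + 2, B(k)=k + 5, C(k)=k - 4/3.
Set up (k + 2)·f(k+1) − (k + 4)·f(k) − (k - 4/3) = 0.
d = 2 from the (1,1,1) case.
Match coefficients ⇒ f(k) = k*(k - 13)/18.
So s_k = (B(k−1)f/C)·t_k = (k*(k - 13)*(k + 4)/(6*(3*k - 4)))·t_k = k*(k - 13)/(6*(k + 2)*(k + 3)).
s_(k+1) − s_k = (3*k - 4)/(k**3 + 9*k**2 + 26*k + 24) = t_k.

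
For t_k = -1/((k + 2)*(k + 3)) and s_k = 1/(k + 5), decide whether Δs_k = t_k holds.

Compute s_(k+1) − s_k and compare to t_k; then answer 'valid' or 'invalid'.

s_(k+1) = 1/(k + 6)
s_(k+1) − s_k = -1/((k + 5)*(k + 6))
(s_(k+1) − s_k) − t_k = 6*(k + 4)/(k**4 + 16*k**3 + 91*k**2 + 216*k + 180)

Invalid: residual 6*(k + 4)/(k**4 + 16*k**3 + 91*k**2 + 216*k + 180) ≠ 0.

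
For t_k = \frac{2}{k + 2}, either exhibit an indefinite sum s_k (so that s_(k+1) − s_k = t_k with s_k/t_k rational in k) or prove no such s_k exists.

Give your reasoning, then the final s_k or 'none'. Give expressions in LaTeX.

none (Gosper's algorithm certifies no s_k)

Compute t_(k+1)/t_k: get (k + 2)/(k + 3).
A = k + 2, B = k + 3, C = 1.
Key eq: (k + 2)·f(k+1) = (k + 2)·f(k) + (1).
Bound: deg f ≤ 0.
f = c0 ⇒ A·f(k+1) − B(k−1)·f(k) − C = -1. The system {-1 = 0} is inconsistent; no antidifference.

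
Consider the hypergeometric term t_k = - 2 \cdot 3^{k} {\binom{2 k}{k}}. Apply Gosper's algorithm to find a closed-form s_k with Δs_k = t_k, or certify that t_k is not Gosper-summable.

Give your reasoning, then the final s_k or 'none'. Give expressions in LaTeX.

none — t_k is not Gosper-summable

t_(k+1)/t_k = 6*(2*k + 1)/(k + 1).
Normal form (A,B,C) = (12*k + 6, k + 1, 1).
Set up (12*k + 6)·f(k+1) − (k)·f(k) − (1) = 0.
d = -1 from the (1,1,0) case.
d = -1 < 0 ⇒ no nonzero polynomial f; not summable.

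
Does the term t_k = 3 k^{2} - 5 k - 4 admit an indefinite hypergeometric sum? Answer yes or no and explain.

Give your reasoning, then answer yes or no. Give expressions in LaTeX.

Ratio r(k) = (3*k**2 + k - 6)/(3*k**2 - 5*k - 4).
Factor: A=1; B=1; C=k**2 - 5*k/3 - 4/3.
Need (1)·f(k+1) − (1)·f(k) = k**2 - 5*k/3 - 4/3.
deg f ≤ 3 (via 0,0,2).
A polynomial solution: f(k) = k*(k**2 - 4*k - 1)/3.
Get s_k = R·t_k = k*(k**2 - 4*k - 1) with R(k) = B(k−1)f(k)/C(k) = k*(k**2 - 4*k - 1)/(3*k**2 - 5*k - 4).
s_(k+1) − s_k = 3*k**2 - 5*k - 4 = t_k.

Yes. s_k = k \left(k^{2} - 4 k - 1\right).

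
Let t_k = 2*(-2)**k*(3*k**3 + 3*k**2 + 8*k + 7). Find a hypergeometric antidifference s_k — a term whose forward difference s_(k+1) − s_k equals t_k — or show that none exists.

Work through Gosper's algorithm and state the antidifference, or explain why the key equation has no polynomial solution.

Step 1: r(k) = 2*(-3*k**3 - 12*k**2 - 23*k - 21)/(3*k**3 + 3*k**2 + 8*k + 7).
A = -2, B = 1, C = k**3 + k**2 + 8*k/3 + 7/3.
Solve (-2)·f(k+1) − (1)·f(k) = k**3 + k**2 + 8*k/3 + 7/3.
Degrees (0,0,3) ⇒ d ≤ 3.
A polynomial solution: f(k) = -(k**3 - k**2 + 2*k + 1)/3.
Then R = B(k−1)f/C = -(k**3 - k**2 + 2*k + 1)/(3*k**3 + 3*k**2 + 8*k + 7), so s_k = R(k)·t_k = (-2)**(k + 1)*(k**3 - k**2 + 2*k + 1).
Δs = 2*(-2)**k*(3*k**3 + 3*k**2 + 8*k + 7), as required.

s_k = (-2)**(k + 1)*(k**3 - k**2 + 2*k + 1)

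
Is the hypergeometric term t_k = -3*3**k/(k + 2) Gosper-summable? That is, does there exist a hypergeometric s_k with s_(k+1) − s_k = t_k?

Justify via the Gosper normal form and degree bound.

No; the degree bound rules out any f.

t_(k+1)/t_k = 3*(k + 2)/(k + 3).
So A=3*k + 6 and B=k + 3, with C=1.
Solve (3*k + 6)·f(k+1) − (k + 2)·f(k) = 1.
Bound: deg f ≤ -1.
Bound -1 < 0, so the key equation has no polynomial solution.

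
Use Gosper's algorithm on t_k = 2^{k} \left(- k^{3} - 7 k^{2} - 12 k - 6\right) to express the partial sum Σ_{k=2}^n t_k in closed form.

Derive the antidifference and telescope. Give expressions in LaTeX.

Ratio r(k) = 2*(k**3 + 10*k**2 + 29*k + 26)/(k**3 + 7*k**2 + 12*k + 6).
Gosper form: A/B · C(k+1)/C(k) with A=2, B=1, C=k**3 + 7*k**2 + 12*k + 6.
Set up (2)·f(k+1) − (1)·f(k) − (k**3 + 7*k**2 + 12*k + 6) = 0.
From deg A=0, deg B=0, deg C=3: d=3.
Solving with deg f ≤ 3: f(k) = k**3 + k**2 + 2*k - 2.
Then R = B(k−1)f/C = (k**3 + k**2 + 2*k - 2)/((k + 1)*(k**2 + 6*k + 6)), so s_k = R(k)·t_k = 2**k*(-k**3 - k**2 - 2*k + 2).
Check: Δs_k = 2**k*(-k**3 - 7*k**2 - 12*k - 6). ✓
s_(n+1) = 2**(n + 1)*(-n**3 - 4*n**2 - 7*n - 2) and s_(2) = -56, so S(n) = -2*2**n*n**3 - 8*2**n*n**2 - 14*2**n*n - 4*2**n + 56.

S(n) = - 2 \cdot 2^{n} n^{3} - 8 \cdot 2^{n} n^{2} - 14 \cdot 2^{n} n - 4 \cdot 2^{n} + 56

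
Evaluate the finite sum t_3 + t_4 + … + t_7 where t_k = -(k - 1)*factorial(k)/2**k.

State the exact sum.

t_(k+1)/t_k = k*(k + 1)/(2*(k - 1)).
Take A(k)=k/2 + 1/2, B(k)=1, C(k)=k - 1.
Set up (k/2 + 1/2)·f(k+1) − (1)·f(k) − (k - 1) = 0.
Degrees (1,0,1) ⇒ d ≤ 0.
A polynomial solution: f(k) = 2.
R(k) = B(k−1)·f(k)/C(k) = 2/(k - 1); s_k = R·t_k = -2**(1 - k)*factorial(k).
Check: Δs_k = -(k - 1)*factorial(k)/2**k. ✓
Telescoping: Σ = s_(8) − s_(3) = -315 − (-3/2) = -627/2.

Σ = -627/2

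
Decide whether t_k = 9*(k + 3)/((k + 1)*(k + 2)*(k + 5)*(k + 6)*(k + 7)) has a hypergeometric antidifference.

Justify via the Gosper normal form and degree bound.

Ratio r(k) = (k + 1)*(k + 4)*(k + 5)/((k + 3)**2*(k + 8)).
Factor: A=k + 1; B=k + 8; C=k**3 + 10*k**2 + 33*k + 36.
Key eq: (k + 1)·f(k+1) = (k + 7)·f(k) + (k**3 + 10*k**2 + 33*k + 36).
From deg A=1, deg B=1, deg C=3: d=6.
Solving with deg f ≤ 6: f(k) = k*(k + 2)*(k + 3)*(k + 4)*(k**2 + 12*k + 41)/90.
Get s_k = R·t_k = k*(k**2 + 12*k + 41)/(10*(k**3 + 12*k**2 + 41*k + 30)) with R(k) = B(k−1)f(k)/C(k) = k*(k + 2)*(k + 7)*(k**2 + 12*k + 41)/(90*(k + 3)).
Verify: 9*(k + 3)/(k**5 + 21*k**4 + 163*k**3 + 567*k**2 + 844*k + 420) matches t_k.

Yes. s_k = k*(k**2 + 12*k + 41)/(10*(k**3 + 12*k**2 + 41*k + 30)).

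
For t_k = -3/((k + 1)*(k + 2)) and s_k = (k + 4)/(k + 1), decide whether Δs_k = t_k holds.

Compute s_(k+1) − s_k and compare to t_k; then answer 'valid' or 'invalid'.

Valid: the claim telescopes to t_k.

s_(k+1) = (k + 5)/(k + 2)
s_(k+1) − s_k = -3/(k**2 + 3*k + 2)
(s_(k+1) − s_k) − t_k = 0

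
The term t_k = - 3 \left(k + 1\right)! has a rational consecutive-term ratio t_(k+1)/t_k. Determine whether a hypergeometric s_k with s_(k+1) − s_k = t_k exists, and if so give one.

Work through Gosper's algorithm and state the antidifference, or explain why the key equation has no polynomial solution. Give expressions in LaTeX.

none (Gosper's algorithm certifies no s_k)

r(k) = k + 2 after simplifying.
Normal form (A,B,C) = (k + 2, 1, 1).
Key eq: (k + 2)·f(k+1) = (1)·f(k) + (1).
deg f ≤ -1 (via 1,0,0).
Bound -1 < 0, so the key equation has no polynomial solution.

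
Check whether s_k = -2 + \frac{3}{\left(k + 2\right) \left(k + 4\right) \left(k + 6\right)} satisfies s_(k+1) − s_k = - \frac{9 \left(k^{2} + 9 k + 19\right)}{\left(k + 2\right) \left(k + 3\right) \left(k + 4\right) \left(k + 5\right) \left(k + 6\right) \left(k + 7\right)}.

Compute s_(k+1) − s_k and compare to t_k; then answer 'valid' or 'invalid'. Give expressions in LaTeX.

s_(k+1) = -2 + 3/((k + 3)*(k + 5)*(k + 7))
s_(k+1) − s_k = 3/((k + 3)*(k + 5)*(k + 7)) - 3/((k + 2)*(k + 4)*(k + 6))
(s_(k+1) − s_k) − t_k = 0

Valid: the claim telescopes to t_k.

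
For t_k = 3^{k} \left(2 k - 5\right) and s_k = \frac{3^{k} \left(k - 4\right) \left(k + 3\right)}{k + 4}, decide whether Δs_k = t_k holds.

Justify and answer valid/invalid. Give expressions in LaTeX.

s_(k+1) = 3**(k + 1)*(k - 3)*(k + 4)/(k + 5)
s_(k+1) − s_k = 3**k*(2*k**3 + 11*k**2 - 7*k - 84)/(k**2 + 9*k + 20)
(s_(k+1) − s_k) − t_k = 2*3**k*(-k**2 - k + 8)/(k**2 + 9*k + 20)

Invalid: residual \frac{2 \cdot 3^{k} \left(- k^{2} - k + 8\right)}{k^{2} + 9 k + 20} ≠ 0.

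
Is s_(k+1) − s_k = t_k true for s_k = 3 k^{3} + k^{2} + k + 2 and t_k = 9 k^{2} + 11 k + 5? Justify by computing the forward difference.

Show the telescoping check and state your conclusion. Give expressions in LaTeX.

valid (s_(k+1) − s_k reduces to t_k)

s_(k+1) = k + 3*(k + 1)**3 + (k + 1)**2 + 3
s_(k+1) − s_k = 9*k**2 + 11*k + 5
(s_(k+1) − s_k) − t_k = 0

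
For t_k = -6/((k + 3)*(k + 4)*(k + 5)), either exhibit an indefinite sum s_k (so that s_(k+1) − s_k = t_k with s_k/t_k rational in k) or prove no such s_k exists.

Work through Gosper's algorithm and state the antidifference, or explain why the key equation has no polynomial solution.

s_k = k*(-k - 7)/(4*(k + 3)*(k + 4))

The ratio is (k + 3)/(k + 6).
Take A(k)=k + 3, B(k)=k + 6, C(k)=1.
Key eq: (k + 3)·f(k+1) = (k + 5)·f(k) + (1).
d = 2 from the (1,1,0) case.
Solving with deg f ≤ 2: f(k) = k*(k + 7)/24.
R(k) = B(k−1)·f(k)/C(k) = k*(k + 5)*(k + 7)/24; s_k = R·t_k = k*(-k - 7)/(4*(k + 3)*(k + 4)).
Check: Δs_k = -6/(k**3 + 12*k**2 + 47*k + 60). ✓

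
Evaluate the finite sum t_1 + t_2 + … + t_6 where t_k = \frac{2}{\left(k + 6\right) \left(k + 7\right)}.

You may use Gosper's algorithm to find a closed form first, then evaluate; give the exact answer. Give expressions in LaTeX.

Σ = 12/91

Step 1: r(k) = (k + 6)/(k + 8).
Take A(k)=k + 6, B(k)=k + 8, C(k)=1.
Need (k + 6)·f(k+1) − (k + 7)·f(k) = 1.
d = 1 from the (1,1,0) case.
Match coefficients ⇒ f(k) = k/6.
Then R = B(k−1)f/C = k*(k + 7)/6, so s_k = R(k)·t_k = k/(3*(k + 6)).
Verify: 2/(k**2 + 13*k + 42) matches t_k.
Telescoping: Σ = s_(7) − s_(1) = 7/39 − (1/21) = 12/91.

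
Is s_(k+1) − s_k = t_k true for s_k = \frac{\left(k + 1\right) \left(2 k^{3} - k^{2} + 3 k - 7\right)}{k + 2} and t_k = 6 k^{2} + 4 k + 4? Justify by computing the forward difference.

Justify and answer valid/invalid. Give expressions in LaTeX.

s_(k+1) = (k + 2)*(3*k + 2*(k + 1)**3 - (k + 1)**2 - 4)/(k + 3)
s_(k+1) − s_k = (6*k**4 + 30*k**3 + 43*k**2 + 35*k + 9)/(k**2 + 5*k + 6)
(s_(k+1) − s_k) − t_k = (-4*k**3 - 17*k**2 - 9*k - 15)/(k**2 + 5*k + 6)

Invalid: residual \frac{- 4 k^{3} - 17 k^{2} - 9 k - 15}{k^{2} + 5 k + 6} ≠ 0.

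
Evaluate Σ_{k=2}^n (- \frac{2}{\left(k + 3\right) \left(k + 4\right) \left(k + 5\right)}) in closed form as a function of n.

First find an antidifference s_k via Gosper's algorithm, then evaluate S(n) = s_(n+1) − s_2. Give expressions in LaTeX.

S(n) = \frac{- n^{2} - 9 n + 10}{30 \left(n^{2} + 9 n + 20\right)}

Compute t_(k+1)/t_k: get (k + 3)/(k + 6).
Factor: A=k + 3; B=k + 6; C=1.
f must satisfy (k + 3)·f(k+1) − (k + 5)·f(k) = 1.
deg f ≤ 2 (via 1,1,0).
Solving with deg f ≤ 2: f(k) = k*(k + 7)/24.
R(k) = B(k−1)·f(k)/C(k) = k*(k + 5)*(k + 7)/24; s_k = R·t_k = k*(-k - 7)/(12*(k + 3)*(k + 4)).
s_(k+1) − s_k = -2/(k**3 + 12*k**2 + 47*k + 60) = t_k.
Evaluate: s_(n+1) = (-n**2 - 9*n - 8)/(12*(n**2 + 9*n + 20)); subtract s_(2) = -1/20 ⇒ S(n) = (-n**2 - 9*n + 10)/(30*(n**2 + 9*n + 20)).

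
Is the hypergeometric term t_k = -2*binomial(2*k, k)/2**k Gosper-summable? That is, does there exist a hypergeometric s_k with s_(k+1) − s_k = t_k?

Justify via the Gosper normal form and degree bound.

No — t_k has no hypergeometric antidifference.

The ratio is (2*k + 1)/(k + 1).
So A=2*k + 1 and B=k + 1, with C=1.
Set up (2*k + 1)·f(k+1) − (k)·f(k) − (1) = 0.
deg f ≤ -1 (via 1,1,0).
d = -1 < 0 ⇒ no nonzero polynomial f; not summable.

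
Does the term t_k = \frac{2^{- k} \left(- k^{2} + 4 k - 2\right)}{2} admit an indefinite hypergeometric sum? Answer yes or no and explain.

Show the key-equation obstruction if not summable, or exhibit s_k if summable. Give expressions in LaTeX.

Compute t_(k+1)/t_k: get (k**2 - 2*k - 1)/(2*(k**2 - 4*k + 2)).
Take A(k)=1/2, B(k)=1, C(k)=k**2 - 4*k + 2.
Solve (1/2)·f(k+1) − (1)·f(k) = k**2 - 4*k + 2.
d = 2 from the (0,0,2) case.
Match coefficients ⇒ f(k) = -2*(k - 1)**2.
R(k) = B(k−1)·f(k)/C(k) = -2*(k - 1)**2/(k**2 - 4*k + 2); s_k = R·t_k = (k**2 - 2*k + 1)/2**k.
s_(k+1) − s_k = (-k**2 + 4*k - 2)/(2*2**k) = t_k.

Yes. s_k = 2^{- k} \left(k^{2} - 2 k + 1\right).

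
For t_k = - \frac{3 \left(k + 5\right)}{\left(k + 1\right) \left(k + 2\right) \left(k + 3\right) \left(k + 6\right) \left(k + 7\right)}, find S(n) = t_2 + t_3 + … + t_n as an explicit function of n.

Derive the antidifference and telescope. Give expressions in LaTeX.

t_(k+1)/t_k = (k + 1)*(k + 6)**2/((k + 4)*(k + 5)*(k + 8)).
Factor: A=k + 1; B=k + 8; C=k**3 + 14*k**2 + 65*k + 100.
Key eq: (k + 1)·f(k+1) = (k + 7)·f(k) + (k**3 + 14*k**2 + 65*k + 100).
Degrees (1,1,3) ⇒ d ≤ 6.
Solving with deg f ≤ 6: f(k) = k*(k + 3)*(k + 4)**2*(k + 5)**2/36.
R(k) = B(k−1)·f(k)/C(k) = k*(k + 3)*(k + 4)*(k + 7)/36; s_k = R·t_k = k*(-k**2 - 9*k - 20)/(12*(k**3 + 9*k**2 + 20*k + 12)).
Check: Δs_k = 3*(-k - 5)/(k**5 + 19*k**4 + 131*k**3 + 401*k**2 + 540*k + 252). ✓
Σ_(k=2)^n t_k = s_(n+1) − s_(2) = ((-n**3 - 12*n**2 - 41*n - 30)/(12*(n**3 + 12*n**2 + 41*n + 42))) − (-7/96), i.e. (-n**3 - 12*n**2 - 41*n + 54)/(96*(n**3 + 12*n**2 + 41*n + 42)).

S(n) = \frac{- n^{3} - 12 n^{2} - 41 n + 54}{96 \left(n^{3} + 12 n^{2} + 41 n + 42\right)}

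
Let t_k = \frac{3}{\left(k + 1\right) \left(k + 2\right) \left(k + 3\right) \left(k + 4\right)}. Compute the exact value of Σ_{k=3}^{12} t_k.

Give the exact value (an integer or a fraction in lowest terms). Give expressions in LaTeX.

Σ = 9/1120

The ratio is (k + 1)/(k + 5).
Normal form (A,B,C) = (k + 1, k + 5, 1).
Set up (k + 1)·f(k+1) − (k + 4)·f(k) − (1) = 0.
deg f ≤ 3 (via 1,1,0).
Coefficient equations give f(k) = k*(k**2 + 6*k + 11)/18.
Certificate R = B(k−1)f/C = k*(k + 4)*(k**2 + 6*k + 11)/18 gives s_k = k*(k**2 + 6*k + 11)/(6*(k + 1)*(k + 2)*(k + 3)).
Verify: 3/(k**4 + 10*k**3 + 35*k**2 + 50*k + 24) matches t_k.
Σ_(k=3)^(12) t_k = s_(13) − s_(3) = 559/3360 − (19/120) = 9/1120.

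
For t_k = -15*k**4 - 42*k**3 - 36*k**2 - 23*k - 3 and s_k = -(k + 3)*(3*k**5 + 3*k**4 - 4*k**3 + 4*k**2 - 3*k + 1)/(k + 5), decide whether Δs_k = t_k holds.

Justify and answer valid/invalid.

Invalid: residual 2*(12*k**5 + 114*k**4 + 250*k**3 + 199*k**2 + 121*k + 14)/(k**2 + 11*k + 30) ≠ 0.

s_(k+1) = (-3*k**6 - 30*k**5 - 110*k**4 - 192*k**3 - 180*k**2 - 84*k - 16)/(k + 6)
s_(k+1) − s_k = (-15*k**6 - 183*k**5 - 720*k**4 - 1179*k**3 - 938*k**2 - 481*k - 62)/(k**2 + 11*k + 30)
(s_(k+1) − s_k) − t_k = 2*(12*k**5 + 114*k**4 + 250*k**3 + 199*k**2 + 121*k + 14)/(k**2 + 11*k + 30)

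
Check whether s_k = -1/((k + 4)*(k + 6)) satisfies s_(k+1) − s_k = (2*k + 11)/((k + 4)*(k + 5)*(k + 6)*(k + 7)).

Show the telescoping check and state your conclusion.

valid; difference matches t_k

s_(k+1) = -1/((k + 5)*(k + 7))
s_(k+1) − s_k = (2*k + 11)/(k**4 + 22*k**3 + 179*k**2 + 638*k + 840)
(s_(k+1) − s_k) − t_k = 0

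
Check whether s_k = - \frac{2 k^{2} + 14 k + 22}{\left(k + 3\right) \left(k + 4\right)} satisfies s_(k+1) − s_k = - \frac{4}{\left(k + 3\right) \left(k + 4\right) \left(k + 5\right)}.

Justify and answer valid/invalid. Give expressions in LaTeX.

Valid — Δs_k = t_k.

s_(k+1) = 2*(-7*k - (k + 1)**2 - 18)/((k + 4)*(k + 5))
s_(k+1) − s_k = -4/(k**3 + 12*k**2 + 47*k + 60)
(s_(k+1) − s_k) − t_k = 0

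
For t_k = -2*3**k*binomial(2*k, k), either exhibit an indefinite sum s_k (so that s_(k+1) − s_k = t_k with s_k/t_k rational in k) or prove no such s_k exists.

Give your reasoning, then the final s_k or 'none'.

none — t_k is not Gosper-summable

Ratio r(k) = 6*(2*k + 1)/(k + 1).
So A=12*k + 6 and B=k + 1, with C=1.
Solve (12*k + 6)·f(k+1) − (k)·f(k) = 1.
Degrees (1,1,0) ⇒ d ≤ -1.
Negative degree bound (-1): no f exists, t_k not Gosper-summable.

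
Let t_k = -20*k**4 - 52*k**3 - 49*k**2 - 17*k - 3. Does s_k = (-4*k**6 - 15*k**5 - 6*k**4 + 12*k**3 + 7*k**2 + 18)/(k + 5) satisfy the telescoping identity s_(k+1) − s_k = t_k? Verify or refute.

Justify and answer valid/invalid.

s_(k+1) = (-4*k**6 - 39*k**5 - 141*k**4 - 242*k**3 - 203*k**2 - 73*k + 12)/(k + 6)
s_(k+1) − s_k = (-20*k**6 - 240*k**5 - 923*k**4 - 1492*k**3 - 1130*k**2 - 371*k - 48)/(k**2 + 11*k + 30)
(s_(k+1) − s_k) − t_k = 2*(16*k**5 + 149*k**4 + 312*k**3 + 265*k**2 + 86*k + 21)/(k**2 + 11*k + 30)

Invalid: residual 2*(16*k**5 + 149*k**4 + 312*k**3 + 265*k**2 + 86*k + 21)/(k**2 + 11*k + 30) ≠ 0.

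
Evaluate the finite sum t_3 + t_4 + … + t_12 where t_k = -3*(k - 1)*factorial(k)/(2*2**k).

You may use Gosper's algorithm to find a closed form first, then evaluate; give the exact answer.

Σ = -18243207/8

Step 1: r(k) = k*(k + 1)/(2*(k - 1)).
A = k/2 + 1/2, B = 1, C = k - 1.
f must satisfy (k/2 + 1/2)·f(k+1) − (1)·f(k) = k - 1.
From deg A=1, deg B=0, deg C=1: d=0.
Solve for f: f(k) = 2 (degree 0 ≤ 0).
Certificate R = B(k−1)f/C = 2/(k - 1) gives s_k = -3*factorial(k)/2**k.
Check: Δs_k = -3*(k - 1)*factorial(k)/(2*2**k). ✓
Σ_(k=3)^(12) t_k = s_(13) − s_(3) = -18243225/8 − (-9/4) = -18243207/8.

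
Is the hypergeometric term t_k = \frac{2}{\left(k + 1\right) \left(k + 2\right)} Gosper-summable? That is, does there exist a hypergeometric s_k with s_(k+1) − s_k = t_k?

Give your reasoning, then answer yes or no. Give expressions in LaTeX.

Yes. s_k = \frac{2 k}{k + 1}.

t_(k+1)/t_k = (k + 1)/(k + 3).
A = k + 1, B = k + 3, C = 1.
f must satisfy (k + 1)·f(k+1) − (k + 2)·f(k) = 1.
d = 1 from the (1,1,0) case.
Solve for f: f(k) = k (degree 1 ≤ 1).
Then R = B(k−1)f/C = k*(k + 2), so s_k = R(k)·t_k = 2*k/(k + 1).
Verify: 2/(k**2 + 3*k + 2) matches t_k.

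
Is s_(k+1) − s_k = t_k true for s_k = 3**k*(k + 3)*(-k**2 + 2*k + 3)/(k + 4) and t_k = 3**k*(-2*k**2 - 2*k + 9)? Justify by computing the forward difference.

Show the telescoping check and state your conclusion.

s_(k+1) = 3**(k + 1)*(k + 4)*(2*k - (k + 1)**2 + 5)/(k + 5)
s_(k+1) − s_k = 3**k*(-2*k**4 - 18*k**3 - 40*k**2 + 42*k + 147)/(k**2 + 9*k + 20)
(s_(k+1) − s_k) − t_k = 3**k*(2*k**3 + 9*k**2 + k - 33)/(k**2 + 9*k + 20)

Invalid: residual 3**k*(2*k**3 + 9*k**2 + k - 33)/(k**2 + 9*k + 20) ≠ 0.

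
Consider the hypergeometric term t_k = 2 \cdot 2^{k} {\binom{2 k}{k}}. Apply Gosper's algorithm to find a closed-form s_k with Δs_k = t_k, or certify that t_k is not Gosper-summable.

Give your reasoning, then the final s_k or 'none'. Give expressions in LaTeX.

no hypergeometric antidifference exists

Ratio r(k) = 4*(2*k + 1)/(k + 1).
Normal form (A,B,C) = (8*k + 4, k + 1, 1).
Set up (8*k + 4)·f(k+1) − (k)·f(k) − (1) = 0.
Bound: deg f ≤ -1.
Bound -1 < 0, so the key equation has no polynomial solution.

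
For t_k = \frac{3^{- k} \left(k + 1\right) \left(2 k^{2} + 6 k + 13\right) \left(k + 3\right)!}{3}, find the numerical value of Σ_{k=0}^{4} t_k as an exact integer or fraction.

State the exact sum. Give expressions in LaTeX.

Σ = 85282/9

Ratio r(k) = (k + 2)*(k + 4)*(6*k + 2*(k + 1)**2 + 19)/(3*(k + 1)*(2*k**2 + 6*k + 13)).
Gosper form: A/B · C(k+1)/C(k) with A=k/3 + 4/3, B=1, C=k**3 + 4*k**2 + 19*k/2 + 13/2.
f must satisfy (k/3 + 4/3)·f(k+1) − (1)·f(k) = k**3 + 4*k**2 + 19*k/2 + 13/2.
From deg A=1, deg B=0, deg C=3: d=2.
Solve for f: f(k) = 3*(2*k**2 + 2*k - 3)/2 (degree 2 ≤ 2).
Then R = B(k−1)f/C = 3*(2*k**2 + 2*k - 3)/((k + 1)*(2*k**2 + 6*k + 13)), so s_k = R(k)·t_k = (2*k**2 + 2*k - 3)*factorial(k + 3)/3**k.
Δs = (k + 1)*(2*k**2 + 6*k + 13)*factorial(k + 3)/(3*3**k), as required.
Sum = s_(5) − s_(0); s_(5) = 85120/9, s_(0) = -18 ⇒ 85282/9.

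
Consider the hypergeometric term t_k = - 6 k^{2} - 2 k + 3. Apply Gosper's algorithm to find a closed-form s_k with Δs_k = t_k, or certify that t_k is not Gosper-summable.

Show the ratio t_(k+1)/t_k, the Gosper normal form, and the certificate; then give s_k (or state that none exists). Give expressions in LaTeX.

s_k = k \left(- 2 k^{2} + 2 k + 3\right)

Compute t_(k+1)/t_k: get (6*k**2 + 14*k + 5)/(6*k**2 + 2*k - 3).
Factor: A=1; B=1; C=k**2 + k/3 - 1/2.
Set up (1)·f(k+1) − (1)·f(k) − (k**2 + k/3 - 1/2) = 0.
From deg A=0, deg B=0, deg C=2: d=3.
Solving with deg f ≤ 3: f(k) = k*(2*k**2 - 2*k - 3)/6.
So s_k = (B(k−1)f/C)·t_k = (k*(2*k**2 - 2*k - 3)/(6*k**2 + 2*k - 3))·t_k = k*(-2*k**2 + 2*k + 3).
s_(k+1) − s_k = -6*k**2 - 2*k + 3 = t_k.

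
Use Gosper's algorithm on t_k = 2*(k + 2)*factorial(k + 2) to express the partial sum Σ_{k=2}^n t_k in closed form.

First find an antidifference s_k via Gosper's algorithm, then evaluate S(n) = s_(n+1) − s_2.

S(n) = 2*factorial(n + 3) - 48

t_(k+1)/t_k = (k + 3)**2/(k + 2).
Factor: A=k + 3; B=1; C=k + 2.
Need (k + 3)·f(k+1) − (1)·f(k) = k + 2.
deg f ≤ 0 (via 1,0,1).
Solve for f: f(k) = 1 (degree 0 ≤ 0).
R(k) = B(k−1)·f(k)/C(k) = 1/(k + 2); s_k = R·t_k = 2*factorial(k + 2).
Check: Δs_k = 2*(k + 2)*factorial(k + 2). ✓
Σ_(k=2)^n t_k = s_(n+1) − s_(2) = (2*factorial(n + 3)) − (48), i.e. 2*factorial(n + 3) - 48.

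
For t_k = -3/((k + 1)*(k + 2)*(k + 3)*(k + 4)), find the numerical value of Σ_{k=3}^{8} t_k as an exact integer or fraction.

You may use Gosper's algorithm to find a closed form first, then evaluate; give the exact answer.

The ratio is (k + 1)/(k + 5).
Normal form (A,B,C) = (k + 1, k + 5, 1).
Set up (k + 1)·f(k+1) − (k + 4)·f(k) − (1) = 0.
deg f ≤ 3 (via 1,1,0).
A polynomial solution: f(k) = k*(k**2 + 6*k + 11)/18.
So s_k = (B(k−1)f/C)·t_k = (k*(k + 4)*(k**2 + 6*k + 11)/18)·t_k = k*(-k**2 - 6*k - 11)/(6*(k + 1)*(k + 2)*(k + 3)).
Check: Δs_k = -3/(k**4 + 10*k**3 + 35*k**2 + 50*k + 24). ✓
Σ_(k=3)^(8) t_k = s_(9) − s_(3) = -73/440 − (-19/120) = -1/132.

Σ = -1/132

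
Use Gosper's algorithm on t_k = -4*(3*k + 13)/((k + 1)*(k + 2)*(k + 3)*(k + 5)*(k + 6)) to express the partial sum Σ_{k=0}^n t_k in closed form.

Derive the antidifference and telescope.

Step 1: r(k) = (k + 1)*(k + 5)*(3*k + 16)/((k + 4)*(k + 7)*(3*k + 13)).
Normal form (A,B,C) = (k + 1, k + 7, k**2 + 25*k/3 + 52/3).
f must satisfy (k + 1)·f(k+1) − (k + 6)·f(k) = k**2 + 25*k/3 + 52/3.
d = 5 from the (1,1,2) case.
Coefficient equations give f(k) = k*(k + 3)*(k + 4)*(k**2 + 8*k + 17)/30.
R(k) = B(k−1)·f(k)/C(k) = k*(k + 3)*(k + 6)*(k**2 + 8*k + 17)/(10*(3*k + 13)); s_k = R·t_k = 2*k*(-k**2 - 8*k - 17)/(5*(k**3 + 8*k**2 + 17*k + 10)).
Check: Δs_k = 4*(-3*k - 13)/(k**5 + 17*k**4 + 107*k**3 + 307*k**2 + 396*k + 180). ✓
Telescope: S(n) = s_(n+1) − s_(0) = 2*(-n**3 - 11*n**2 - 36*n - 26)/(5*(n**3 + 11*n**2 + 36*n + 36)) − (0) = 2*(-n**3 - 11*n**2 - 36*n - 26)/(5*(n**3 + 11*n**2 + 36*n + 36)).

S(n) = 2*(-n**3 - 11*n**2 - 36*n - 26)/(5*(n**3 + 11*n**2 + 36*n + 36))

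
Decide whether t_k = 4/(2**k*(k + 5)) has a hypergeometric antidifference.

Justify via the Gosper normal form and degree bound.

Ratio r(k) = (k + 5)/(2*(k + 6)).
So A=k/2 + 5/2 and B=k + 6, with C=1.
Key eq: (k/2 + 5/2)·f(k+1) = (k + 5)·f(k) + (1).
deg f ≤ -1 (via 1,1,0).
deg f ≤ -1 is impossible — no certificate.

No; the degree bound rules out any f.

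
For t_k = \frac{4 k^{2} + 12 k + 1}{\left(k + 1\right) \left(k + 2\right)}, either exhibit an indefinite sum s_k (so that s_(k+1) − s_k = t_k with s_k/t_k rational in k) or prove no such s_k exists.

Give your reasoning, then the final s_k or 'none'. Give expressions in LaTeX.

s_k = \frac{k \left(4 k - 3\right)}{k + 1}

Step 1: r(k) = (k + 1)*(12*k + 4*(k + 1)**2 + 13)/((k + 3)*(4*k**2 + 12*k + 1)).
Normal form (A,B,C) = (k + 1, k + 3, k**2 + 3*k + 1/4).
Key eq: (k + 1)·f(k+1) = (k + 2)·f(k) + (k**2 + 3*k + 1/4).
From deg A=1, deg B=1, deg C=2: d=2.
Match coefficients ⇒ f(k) = k*(4*k - 3)/4.
Then R = B(k−1)f/C = k*(k + 2)*(4*k - 3)/(4*k**2 + 12*k + 1), so s_k = R(k)·t_k = k*(4*k - 3)/(k + 1).
Check: Δs_k = (4*k**2 + 12*k + 1)/(k**2 + 3*k + 2). ✓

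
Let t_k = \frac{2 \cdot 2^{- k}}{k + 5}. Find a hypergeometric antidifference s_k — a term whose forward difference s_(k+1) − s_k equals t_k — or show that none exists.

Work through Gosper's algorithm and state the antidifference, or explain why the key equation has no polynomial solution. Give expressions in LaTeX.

no hypergeometric antidifference exists

Ratio r(k) = (k + 5)/(2*(k + 6)).
So A=k/2 + 5/2 and B=k + 6, with C=1.
Need (k/2 + 5/2)·f(k+1) − (k + 5)·f(k) = 1.
From deg A=1, deg B=1, deg C=0: d=-1.
deg f ≤ -1 is impossible — no certificate.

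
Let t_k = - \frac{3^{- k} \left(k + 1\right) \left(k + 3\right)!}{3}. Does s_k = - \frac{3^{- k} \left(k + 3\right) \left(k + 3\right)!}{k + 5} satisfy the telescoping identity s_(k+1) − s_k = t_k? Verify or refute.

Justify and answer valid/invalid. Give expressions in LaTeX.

s_(k+1) = -(k + 4)*factorial(k + 4)/(3*3**k*(k + 6))
s_(k+1) − s_k = -(k + 2)*(k**2 + 8*k + 13)*factorial(k + 3)/(3*3**k*(k + 5)*(k + 6))
(s_(k+1) − s_k) − t_k = 2*(k**2 + 6*k + 2)*factorial(k + 3)/(3*3**k*(k + 5)*(k + 6))

Invalid: residual \frac{2 \cdot 3^{- k} \left(k^{2} + 6 k + 2\right) \left(k + 3\right)!}{3 \left(k + 5\right) \left(k + 6\right)} ≠ 0.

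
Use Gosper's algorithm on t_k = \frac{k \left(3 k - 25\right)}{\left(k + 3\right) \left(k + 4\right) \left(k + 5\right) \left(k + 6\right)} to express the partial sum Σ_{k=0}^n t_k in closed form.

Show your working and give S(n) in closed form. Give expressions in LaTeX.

S(n) = \frac{n \left(n^{2} - 165 n - 166\right)}{60 \left(n^{3} + 15 n^{2} + 74 n + 120\right)}

r(k) = (k + 1)*(k + 3)*(3*k - 22)/(k*(k + 7)*(3*k - 25)) after simplifying.
A = k + 3, B = k + 7, C = k**2 - 25*k/3.
Solve (k + 3)·f(k+1) − (k + 6)·f(k) = k**2 - 25*k/3.
Bound: deg f ≤ 3.
Match coefficients ⇒ f(k) = k*(k - 167)*(k - 1)/180.
Get s_k = R·t_k = k*(k**2 - 168*k + 167)/(60*(k + 3)*(k + 4)*(k + 5)) with R(k) = B(k−1)f(k)/C(k) = (k - 167)*(k - 1)*(k + 6)/(60*(3*k - 25)).
Δs = k*(3*k - 25)/(k**4 + 18*k**3 + 119*k**2 + 342*k + 360), as required.
Telescope: S(n) = s_(n+1) − s_(0) = n*(n**2 - 165*n - 166)/(60*(n**3 + 15*n**2 + 74*n + 120)) − (0) = n*(n**2 - 165*n - 166)/(60*(n**3 + 15*n**2 + 74*n + 120)).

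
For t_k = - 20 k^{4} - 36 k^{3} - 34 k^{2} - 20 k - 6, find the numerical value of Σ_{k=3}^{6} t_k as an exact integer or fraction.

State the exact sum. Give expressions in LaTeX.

Ratio r(k) = (10*k**4 + 58*k**3 + 131*k**2 + 138*k + 58)/(10*k**4 + 18*k**3 + 17*k**2 + 10*k + 3).
Factor: A=1; B=1; C=k**4 + 9*k**3/5 + 17*k**2/10 + k + 3/10.
Need (1)·f(k+1) − (1)·f(k) = k**4 + 9*k**3/5 + 17*k**2/10 + k + 3/10.
Bound: deg f ≤ 5.
Solve for f: f(k) = k*(4*k**4 - k**3 + 2*k + 1)/20 (degree 5 ≤ 5).
Certificate R = B(k−1)f/C = k*(4*k**4 - k**3 + 2*k + 1)/(2*(10*k**4 + 18*k**3 + 17*k**2 + 10*k + 3)) gives s_k = k*(-4*k**4 + k**3 - 2*k - 1).
Δs = -20*k**4 - 36*k**3 - 34*k**2 - 20*k - 6, as required.
Evaluate s at k=7 and k=3: -64932 and -912; difference -64020.

Σ = -64020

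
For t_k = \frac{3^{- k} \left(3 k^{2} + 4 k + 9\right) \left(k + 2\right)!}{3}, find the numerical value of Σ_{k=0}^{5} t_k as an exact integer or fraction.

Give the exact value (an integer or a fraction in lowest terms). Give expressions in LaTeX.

Σ = 84958/81

Ratio r(k) = (k + 3)*(4*k + 3*(k + 1)**2 + 13)/(3*(3*k**2 + 4*k + 9)).
A = k/3 + 1, B = 1, C = k**2 + 4*k/3 + 3.
Solve (k/3 + 1)·f(k+1) − (1)·f(k) = k**2 + 4*k/3 + 3.
From deg A=1, deg B=0, deg C=2: d=1.
Coefficient equations give f(k) = 3*k + 1.
Certificate R = B(k−1)f/C = 3*(3*k + 1)/(3*k**2 + 4*k + 9) gives s_k = (3*k + 1)*factorial(k + 2)/3**k.
Δs = (3*k**2 + 4*k + 9)*factorial(k + 2)/(3*3**k), as required.
Σ_(k=0)^(5) t_k = s_(6) − s_(0) = 85120/81 − (2) = 84958/81.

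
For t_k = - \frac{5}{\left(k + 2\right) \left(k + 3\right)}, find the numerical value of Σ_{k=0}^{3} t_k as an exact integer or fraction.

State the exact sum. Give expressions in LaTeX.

Σ = -5/3

r(k) = (k + 2)/(k + 4) after simplifying.
Take A(k)=k + 2, B(k)=k + 4, C(k)=1.
f must satisfy (k + 2)·f(k+1) − (k + 3)·f(k) = 1.
Bound: deg f ≤ 1.
Coefficient equations give f(k) = k/2.
Certificate R = B(k−1)f/C = k*(k + 3)/2 gives s_k = -5*k/(2*k + 4).
Verify: -5/(k**2 + 5*k + 6) matches t_k.
Sum = s_(4) − s_(0); s_(4) = -5/3, s_(0) = 0 ⇒ -5/3.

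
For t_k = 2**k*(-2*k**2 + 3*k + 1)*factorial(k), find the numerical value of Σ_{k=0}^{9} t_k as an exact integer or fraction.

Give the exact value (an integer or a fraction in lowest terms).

Σ = -26011238403

r(k) = 2*(2*k**3 + 3*k**2 - k - 2)/(2*k**2 - 3*k - 1) after simplifying.
Normal form (A,B,C) = (2*k + 2, 1, k**2 - 3*k/2 - 1/2).
f must satisfy (2*k + 2)·f(k+1) − (1)·f(k) = k**2 - 3*k/2 - 1/2.
deg f ≤ 1 (via 1,0,2).
Match coefficients ⇒ f(k) = (k - 3)/2.
Then R = B(k−1)f/C = (k - 3)/(2*k**2 - 3*k - 1), so s_k = R(k)·t_k = -2**k*(k - 3)*factorial(k).
s_(k+1) − s_k = 2**k*(-2*k**2 + 3*k + 1)*factorial(k) = t_k.
Σ_(k=0)^(9) t_k = s_(10) − s_(0) = -26011238400 − (3) = -26011238403.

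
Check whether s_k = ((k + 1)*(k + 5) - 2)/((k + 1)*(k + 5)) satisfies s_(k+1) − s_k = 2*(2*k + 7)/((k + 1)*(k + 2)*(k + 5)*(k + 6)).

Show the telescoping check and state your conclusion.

s_(k+1) = ((k + 2)*(k + 6) - 2)/((k + 2)*(k + 6))
s_(k+1) − s_k = 2*(2*k + 7)/(k**4 + 14*k**3 + 65*k**2 + 112*k + 60)
(s_(k+1) − s_k) − t_k = 0

Valid: the claim telescopes to t_k.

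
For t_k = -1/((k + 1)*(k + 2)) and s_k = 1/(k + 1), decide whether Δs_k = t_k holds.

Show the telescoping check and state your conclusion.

Valid: the claim telescopes to t_k.

s_(k+1) = 1/(k + 2)
s_(k+1) − s_k = -1/((k + 1)*(k + 2))
(s_(k+1) − s_k) − t_k = 0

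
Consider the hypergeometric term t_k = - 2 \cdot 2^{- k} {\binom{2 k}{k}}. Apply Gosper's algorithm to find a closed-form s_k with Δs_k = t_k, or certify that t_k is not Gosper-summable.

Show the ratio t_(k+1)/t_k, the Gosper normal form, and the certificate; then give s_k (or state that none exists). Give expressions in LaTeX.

t_(k+1)/t_k = (2*k + 1)/(k + 1).
Take A(k)=2*k + 1, B(k)=k + 1, C(k)=1.
f must satisfy (2*k + 1)·f(k+1) − (k)·f(k) = 1.
From deg A=1, deg B=1, deg C=0: d=-1.
Negative degree bound (-1): no f exists, t_k not Gosper-summable.

not Gosper-summable; s_k does not exist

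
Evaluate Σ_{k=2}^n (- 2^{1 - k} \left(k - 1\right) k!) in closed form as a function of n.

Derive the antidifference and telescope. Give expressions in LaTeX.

S(n) = 2^{1 - n} \left(2^{n} - n n! - n!\right)

r(k) = k*(k + 1)/(2*(k - 1)) after simplifying.
Factor: A=k/2 + 1/2; B=1; C=k - 1.
Solve (k/2 + 1/2)·f(k+1) − (1)·f(k) = k - 1.
deg f ≤ 0 (via 1,0,1).
Solving with deg f ≤ 0: f(k) = 2.
Certificate R = B(k−1)f/C = 2/(k - 1) gives s_k = -2**(2 - k)*factorial(k).
s_(k+1) − s_k = -2**(1 - k)*(k - 1)*factorial(k) = t_k.
s_(n+1) = -2**(1 - n)*factorial(n + 1) and s_(2) = -2, so S(n) = 2**(1 - n)*(2**n - n*factorial(n) - factorial(n)).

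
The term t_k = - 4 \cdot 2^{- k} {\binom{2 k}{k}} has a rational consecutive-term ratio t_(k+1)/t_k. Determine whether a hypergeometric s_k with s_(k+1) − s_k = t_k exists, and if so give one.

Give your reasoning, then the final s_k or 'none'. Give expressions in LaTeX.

none (Gosper's algorithm certifies no s_k)

The ratio is (2*k + 1)/(k + 1).
So A=2*k + 1 and B=k + 1, with C=1.
Need (2*k + 1)·f(k+1) − (k)·f(k) = 1.
Bound: deg f ≤ -1.
Bound -1 < 0, so the key equation has no polynomial solution.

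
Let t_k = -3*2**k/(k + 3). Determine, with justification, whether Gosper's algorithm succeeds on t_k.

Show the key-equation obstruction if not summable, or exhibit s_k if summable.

No — key equation has no polynomial f.

Compute t_(k+1)/t_k: get 2*(k + 3)/(k + 4).
Take A(k)=2*k + 6, B(k)=k + 4, C(k)=1.
Need (2*k + 6)·f(k+1) − (k + 3)·f(k) = 1.
Degrees (1,1,0) ⇒ d ≤ -1.
Bound -1 < 0, so the key equation has no polynomial solution.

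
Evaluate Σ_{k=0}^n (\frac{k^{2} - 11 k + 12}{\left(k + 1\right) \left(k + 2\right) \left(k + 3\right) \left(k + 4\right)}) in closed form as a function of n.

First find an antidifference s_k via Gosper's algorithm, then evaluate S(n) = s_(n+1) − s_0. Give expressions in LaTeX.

S(n) = \frac{n^{3} + 7 n^{2} + 30 n + 24}{2 \left(n^{3} + 9 n^{2} + 26 n + 24\right)}

Ratio r(k) = (k + 1)*(-11*k + (k + 1)**2 + 1)/((k + 5)*(k**2 - 11*k + 12)).
Take A(k)=k + 1, B(k)=k + 5, C(k)=k**2 - 11*k + 12.
f must satisfy (k + 1)·f(k+1) − (k + 4)·f(k) = k**2 - 11*k + 12.
From deg A=1, deg B=1, deg C=2: d=3.
Solving with deg f ≤ 3: f(k) = k*(k**2 + 4*k + 19)/2.
R(k) = B(k−1)·f(k)/C(k) = k*(k + 4)*(k**2 + 4*k + 19)/(2*(k**2 - 11*k + 12)); s_k = R·t_k = k*(k**2 + 4*k + 19)/(2*(k + 1)*(k + 2)*(k + 3)).
Δs = (k**2 - 11*k + 12)/(k**4 + 10*k**3 + 35*k**2 + 50*k + 24), as required.
Σ_(k=0)^n t_k = s_(n+1) − s_(0) = ((n**3 + 7*n**2 + 30*n + 24)/(2*(n**3 + 9*n**2 + 26*n + 24))) − (0), i.e. (n**3 + 7*n**2 + 30*n + 24)/(2*(n**3 + 9*n**2 + 26*n + 24)).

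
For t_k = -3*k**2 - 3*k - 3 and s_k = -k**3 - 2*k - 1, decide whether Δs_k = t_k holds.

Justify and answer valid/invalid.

s_(k+1) = -2*k - (k + 1)**3 - 3
s_(k+1) − s_k = k**3 - (k + 1)**3 - 2
(s_(k+1) − s_k) − t_k = 0

Valid: the claim telescopes to t_k.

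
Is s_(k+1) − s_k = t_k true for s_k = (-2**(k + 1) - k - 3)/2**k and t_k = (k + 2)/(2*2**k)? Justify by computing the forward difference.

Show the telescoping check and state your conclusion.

s_(k+1) = (-4*2**k - k - 4)/(2*2**k)
s_(k+1) − s_k = (k + 2)/(2*2**k)
(s_(k+1) − s_k) − t_k = 0

valid (s_(k+1) − s_k reduces to t_k)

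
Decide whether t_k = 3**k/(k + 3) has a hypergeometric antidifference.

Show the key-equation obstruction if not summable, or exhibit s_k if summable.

r(k) = 3*(k + 3)/(k + 4) after simplifying.
Normal form (A,B,C) = (3*k + 9, k + 4, 1).
Solve (3*k + 9)·f(k+1) − (k + 3)·f(k) = 1.
d = -1 from the (1,1,0) case.
deg f ≤ -1 is impossible — no certificate.

No — t_k has no hypergeometric antidifference.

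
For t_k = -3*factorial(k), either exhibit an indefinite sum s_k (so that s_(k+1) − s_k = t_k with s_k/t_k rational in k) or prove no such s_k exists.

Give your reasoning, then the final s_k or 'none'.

none — t_k is not Gosper-summable

Compute t_(k+1)/t_k: get k + 1.
Normal form (A,B,C) = (k + 1, 1, 1).
Need (k + 1)·f(k+1) − (1)·f(k) = 1.
Degrees (1,0,0) ⇒ d ≤ -1.
deg f ≤ -1 is impossible — no certificate.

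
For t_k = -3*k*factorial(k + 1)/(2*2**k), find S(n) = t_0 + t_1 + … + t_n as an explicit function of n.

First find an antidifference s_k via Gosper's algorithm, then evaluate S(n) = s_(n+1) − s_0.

The ratio is (k + 1)*(k + 2)/(2*k).
Normal form (A,B,C) = (k/2 + 1, 1, k).
Solve (k/2 + 1)·f(k+1) − (1)·f(k) = k.
Degrees (1,0,1) ⇒ d ≤ 0.
Coefficient equations give f(k) = 2.
Certificate R = B(k−1)f/C = 2/k gives s_k = -3*factorial(k + 1)/2**k.
s_(k+1) − s_k = -3*k*factorial(k + 1)/(2*2**k) = t_k.
s_(n+1) = -3*2**(-n - 1)*factorial(n + 2) and s_(0) = -3, so S(n) = 3 - 3*factorial(n + 2)/(2*2**n).

S(n) = 3 - 3*factorial(n + 2)/(2*2**n)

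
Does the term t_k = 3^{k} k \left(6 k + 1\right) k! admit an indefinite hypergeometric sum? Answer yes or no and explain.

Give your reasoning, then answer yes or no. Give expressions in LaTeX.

Step 1: r(k) = (k + 1)**2*(18*k + 21)/(k*(6*k + 1)).
So A=3*k + 3 and B=1, with C=k**2 + k/6.
Solve (3*k + 3)·f(k+1) − (1)·f(k) = k**2 + k/6.
deg f ≤ 1 (via 1,0,2).
Solve for f: f(k) = (2*k - 3)/6 (degree 1 ≤ 1).
So s_k = (B(k−1)f/C)·t_k = ((2*k - 3)/(k*(6*k + 1)))·t_k = 3**k*(2*k - 3)*factorial(k).
Δs = 3**k*k*(6*k + 1)*factorial(k), as required.

Yes. s_k = 3^{k} \left(2 k - 3\right) k!.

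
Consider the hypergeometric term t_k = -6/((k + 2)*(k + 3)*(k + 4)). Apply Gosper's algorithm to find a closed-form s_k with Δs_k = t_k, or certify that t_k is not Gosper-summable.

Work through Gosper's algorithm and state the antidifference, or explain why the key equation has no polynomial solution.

The ratio is (k + 2)/(k + 5).
Gosper form: A/B · C(k+1)/C(k) with A=k + 2, B=k + 5, C=1.
f must satisfy (k + 2)·f(k+1) − (k + 4)·f(k) = 1.
Degrees (1,1,0) ⇒ d ≤ 2.
Solve for f: f(k) = k*(k + 5)/12 (degree 2 ≤ 2).
Certificate R = B(k−1)f/C = k*(k + 4)*(k + 5)/12 gives s_k = k*(-k - 5)/(2*(k + 2)*(k + 3)).
Verify: -6/(k**3 + 9*k**2 + 26*k + 24) matches t_k.

s_k = k*(-k - 5)/(2*(k + 2)*(k + 3))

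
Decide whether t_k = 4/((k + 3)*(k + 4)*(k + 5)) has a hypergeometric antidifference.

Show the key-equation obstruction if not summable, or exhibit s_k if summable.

t_(k+1)/t_k = (k + 3)/(k + 6).
Factor: A=k + 3; B=k + 6; C=1.
f must satisfy (k + 3)·f(k+1) − (k + 5)·f(k) = 1.
deg f ≤ 2 (via 1,1,0).
Coefficient equations give f(k) = k*(k + 7)/24.
R(k) = B(k−1)·f(k)/C(k) = k*(k + 5)*(k + 7)/24; s_k = R·t_k = k*(k + 7)/(6*(k + 3)*(k + 4)).
Verify: 4/(k**3 + 12*k**2 + 47*k + 60) matches t_k.

Yes. s_k = k*(k + 7)/(6*(k + 3)*(k + 4)).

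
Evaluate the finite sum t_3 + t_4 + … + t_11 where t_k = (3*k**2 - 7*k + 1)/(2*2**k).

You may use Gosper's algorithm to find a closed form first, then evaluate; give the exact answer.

Σ = 13401/4096

Compute t_(k+1)/t_k: get (3*k**2 - k - 3)/(2*(3*k**2 - 7*k + 1)).
A = 1/2, B = 1, C = k**2 - 7*k/3 + 1/3.
Need (1/2)·f(k+1) − (1)·f(k) = k**2 - 7*k/3 + 1/3.
Bound: deg f ≤ 2.
Solving with deg f ≤ 2: f(k) = -2*(3*k**2 - k + 3)/3.
Certificate R = B(k−1)f/C = -2*(3*k**2 - k + 3)/(3*k**2 - 7*k + 1) gives s_k = (-3*k**2 + k - 3)/2**k.
Δs = (3*k**2 - 7*k + 1)/(2*2**k), as required.
Telescoping: Σ = s_(12) − s_(3) = -423/4096 − (-27/8) = 13401/4096.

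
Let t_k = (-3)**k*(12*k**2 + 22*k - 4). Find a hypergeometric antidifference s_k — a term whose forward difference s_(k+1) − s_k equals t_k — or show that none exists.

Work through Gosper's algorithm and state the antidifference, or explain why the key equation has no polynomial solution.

Compute t_(k+1)/t_k: get 3*(-6*k**2 - 23*k - 15)/(6*k**2 + 11*k - 2).
Normal form (A,B,C) = (-3, 1, k**2 + 11*k/6 - 1/3).
Solve (-3)·f(k+1) − (1)·f(k) = k**2 + 11*k/6 - 1/3.
Bound: deg f ≤ 2.
Coefficient equations give f(k) = -(k - 1)*(3*k + 4)/12.
So s_k = (B(k−1)f/C)·t_k = (-(k - 1)*(3*k + 4)/(2*(k + 2)*(6*k - 1)))·t_k = (-3)**k*(-3*k**2 - k + 4).
Δs = (-3)**k*(12*k**2 + 22*k - 4), as required.

s_k = (-3)**k*(-3*k**2 - k + 4)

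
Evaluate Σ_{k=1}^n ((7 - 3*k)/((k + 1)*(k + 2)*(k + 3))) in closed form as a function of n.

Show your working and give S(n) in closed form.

Compute t_(k+1)/t_k: get (k + 1)*(3*k - 4)/((k + 4)*(3*k - 7)).
Normal form (A,B,C) = (k + 1, k + 4, k - 7/3).
Set up (k + 1)·f(k+1) − (k + 3)·f(k) − (k - 7/3) = 0.
d = 2 from the (1,1,1) case.
Solve for f: f(k) = -k*(k + 6)/3 (degree 2 ≤ 2).
So s_k = (B(k−1)f/C)·t_k = (-k*(k + 3)*(k + 6)/(3*k - 7))·t_k = k*(k + 6)/((k + 1)*(k + 2)).
Check: Δs_k = (7 - 3*k)/(k**3 + 6*k**2 + 11*k + 6). ✓
s_(n+1) = (n**2 + 8*n + 7)/(n**2 + 5*n + 6) and s_(1) = 7/6, so S(n) = n*(13 - n)/(6*(n**2 + 5*n + 6)).

S(n) = n*(13 - n)/(6*(n**2 + 5*n + 6))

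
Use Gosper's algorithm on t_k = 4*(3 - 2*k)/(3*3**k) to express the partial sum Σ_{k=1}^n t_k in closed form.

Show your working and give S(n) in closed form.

S(n) = 4*3**(-n - 1)*n

The ratio is (2*k - 1)/(3*(2*k - 3)).
Take A(k)=1/3, B(k)=1, C(k)=k - 3/2.
f must satisfy (1/3)·f(k+1) − (1)·f(k) = k - 3/2.
From deg A=0, deg B=0, deg C=1: d=1.
Solving with deg f ≤ 1: f(k) = -3*(k - 1)/2.
So s_k = (B(k−1)f/C)·t_k = (-3*(k - 1)/(2*k - 3))·t_k = 4*(k - 1)/3**k.
Verify: 4*(3 - 2*k)/(3*3**k) matches t_k.
Evaluate: s_(n+1) = 4*3**(-n - 1)*n; subtract s_(1) = 0 ⇒ S(n) = 4*3**(-n - 1)*n.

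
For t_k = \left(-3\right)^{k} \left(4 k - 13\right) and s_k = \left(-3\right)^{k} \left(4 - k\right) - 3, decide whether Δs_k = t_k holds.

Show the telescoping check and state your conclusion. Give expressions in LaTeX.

valid (s_(k+1) − s_k reduces to t_k)

s_(k+1) = 3*(-3)**k*(k - 3) - 3
s_(k+1) − s_k = (-3)**k*(4*k - 13)
(s_(k+1) − s_k) − t_k = 0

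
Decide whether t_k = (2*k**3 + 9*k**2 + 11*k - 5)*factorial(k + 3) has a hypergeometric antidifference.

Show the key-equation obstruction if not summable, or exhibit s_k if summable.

Compute t_(k+1)/t_k: get (2*k**4 + 23*k**3 + 95*k**2 + 157*k + 68)/(2*k**3 + 9*k**2 + 11*k - 5).
Normal form (A,B,C) = (k + 4, 1, k**3 + 9*k**2/2 + 11*k/2 - 5/2).
f must satisfy (k + 4)·f(k+1) − (1)·f(k) = k**3 + 9*k**2/2 + 11*k/2 - 5/2.
d = 2 from the (1,0,3) case.
Match coefficients ⇒ f(k) = (k + 1)*(2*k - 3)/2.
Then R = B(k−1)f/C = (k + 1)*(2*k - 3)/(2*k**3 + 9*k**2 + 11*k - 5), so s_k = R(k)·t_k = (k + 1)*(2*k - 3)*factorial(k + 3).
Δs = (2*k**3 + 9*k**2 + 11*k - 5)*factorial(k + 3), as required.

Yes. s_k = (k + 1)*(2*k - 3)*factorial(k + 3).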